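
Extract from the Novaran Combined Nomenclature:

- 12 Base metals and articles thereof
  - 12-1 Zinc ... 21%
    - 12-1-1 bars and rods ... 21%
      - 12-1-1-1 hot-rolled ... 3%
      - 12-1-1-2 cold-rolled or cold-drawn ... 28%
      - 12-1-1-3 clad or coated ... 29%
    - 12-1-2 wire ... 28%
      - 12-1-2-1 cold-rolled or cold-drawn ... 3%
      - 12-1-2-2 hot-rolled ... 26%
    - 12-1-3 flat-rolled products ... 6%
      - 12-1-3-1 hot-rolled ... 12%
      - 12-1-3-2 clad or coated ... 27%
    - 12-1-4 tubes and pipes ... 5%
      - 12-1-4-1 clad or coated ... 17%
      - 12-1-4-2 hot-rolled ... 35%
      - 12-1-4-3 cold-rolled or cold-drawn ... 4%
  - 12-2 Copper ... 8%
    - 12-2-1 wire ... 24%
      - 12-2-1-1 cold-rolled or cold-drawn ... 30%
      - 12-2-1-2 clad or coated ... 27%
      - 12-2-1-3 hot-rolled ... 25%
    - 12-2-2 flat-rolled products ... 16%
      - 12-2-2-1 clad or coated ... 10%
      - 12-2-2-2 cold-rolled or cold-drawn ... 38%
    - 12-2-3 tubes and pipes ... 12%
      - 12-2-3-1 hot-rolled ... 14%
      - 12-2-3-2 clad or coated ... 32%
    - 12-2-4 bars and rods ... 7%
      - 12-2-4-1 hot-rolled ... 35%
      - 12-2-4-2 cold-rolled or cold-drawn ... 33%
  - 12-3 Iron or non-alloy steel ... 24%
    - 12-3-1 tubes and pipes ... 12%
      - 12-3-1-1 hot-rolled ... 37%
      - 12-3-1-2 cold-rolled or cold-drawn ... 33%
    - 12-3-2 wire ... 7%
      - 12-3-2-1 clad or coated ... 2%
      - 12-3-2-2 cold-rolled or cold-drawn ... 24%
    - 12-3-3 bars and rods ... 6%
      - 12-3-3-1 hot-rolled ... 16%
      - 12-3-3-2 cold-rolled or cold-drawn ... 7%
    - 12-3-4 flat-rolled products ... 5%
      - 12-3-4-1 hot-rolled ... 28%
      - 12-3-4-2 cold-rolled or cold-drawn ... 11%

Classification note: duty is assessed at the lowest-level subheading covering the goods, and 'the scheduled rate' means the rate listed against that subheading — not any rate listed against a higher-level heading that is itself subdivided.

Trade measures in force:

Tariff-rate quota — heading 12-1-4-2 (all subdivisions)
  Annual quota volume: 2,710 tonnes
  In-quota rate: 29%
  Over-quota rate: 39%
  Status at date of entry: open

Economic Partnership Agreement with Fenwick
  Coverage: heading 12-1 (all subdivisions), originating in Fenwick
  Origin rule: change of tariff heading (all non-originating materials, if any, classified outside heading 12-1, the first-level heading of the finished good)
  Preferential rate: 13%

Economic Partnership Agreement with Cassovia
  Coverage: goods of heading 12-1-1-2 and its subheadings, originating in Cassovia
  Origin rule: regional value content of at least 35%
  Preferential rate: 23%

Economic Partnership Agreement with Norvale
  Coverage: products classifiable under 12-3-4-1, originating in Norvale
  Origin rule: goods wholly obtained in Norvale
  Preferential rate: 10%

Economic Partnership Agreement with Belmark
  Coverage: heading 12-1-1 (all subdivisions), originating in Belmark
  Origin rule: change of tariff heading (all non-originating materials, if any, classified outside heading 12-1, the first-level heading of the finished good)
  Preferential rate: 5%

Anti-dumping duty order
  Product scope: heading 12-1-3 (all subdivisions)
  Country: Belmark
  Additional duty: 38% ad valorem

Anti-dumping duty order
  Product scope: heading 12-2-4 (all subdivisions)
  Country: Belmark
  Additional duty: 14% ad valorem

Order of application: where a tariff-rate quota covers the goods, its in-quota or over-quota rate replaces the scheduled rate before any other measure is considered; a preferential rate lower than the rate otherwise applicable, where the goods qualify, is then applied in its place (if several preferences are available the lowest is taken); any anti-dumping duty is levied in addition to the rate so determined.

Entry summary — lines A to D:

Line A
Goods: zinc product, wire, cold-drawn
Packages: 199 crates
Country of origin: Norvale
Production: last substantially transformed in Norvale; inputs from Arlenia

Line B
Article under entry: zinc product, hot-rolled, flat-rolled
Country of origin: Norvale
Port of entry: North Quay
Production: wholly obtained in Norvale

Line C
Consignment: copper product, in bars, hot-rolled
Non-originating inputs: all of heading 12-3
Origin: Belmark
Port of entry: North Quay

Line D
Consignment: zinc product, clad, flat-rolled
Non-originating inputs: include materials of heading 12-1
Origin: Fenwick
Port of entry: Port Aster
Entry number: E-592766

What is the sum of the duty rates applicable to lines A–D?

Line A: zinc → 12-1; wire → 12-1-2; cold-drawn → 12-1-2-1. Scheduled 3%. Norvale agreement on 12-3-4-1: 12-1-2-1 not covered. → 3%.
Line B: zinc → 12-1; flat-rolled → 12-1-3; hot-rolled → 12-1-3-1. Scheduled 12%. Norvale agreement on 12-3-4-1: 12-1-3-1 not covered. → 12%.
Line C: copper → 12-2; in bars → 12-2-4; hot-rolled → 12-2-4-1. Scheduled 35%. Belmark agreement on 12-1-1: 12-2-4-1 not covered; anti-dumping (Belmark, 12-2-4): +14%; total 35% + 14% = 49%. → 49%.
Line D: zinc → 12-1; flat-rolled → 12-1-3; clad → 12-1-3-2. Scheduled 27%. Fenwick agreement on 12-1: CTH not met. → 27%.
Sum: 3% + 12% + 49% + 27% = 91%.

91%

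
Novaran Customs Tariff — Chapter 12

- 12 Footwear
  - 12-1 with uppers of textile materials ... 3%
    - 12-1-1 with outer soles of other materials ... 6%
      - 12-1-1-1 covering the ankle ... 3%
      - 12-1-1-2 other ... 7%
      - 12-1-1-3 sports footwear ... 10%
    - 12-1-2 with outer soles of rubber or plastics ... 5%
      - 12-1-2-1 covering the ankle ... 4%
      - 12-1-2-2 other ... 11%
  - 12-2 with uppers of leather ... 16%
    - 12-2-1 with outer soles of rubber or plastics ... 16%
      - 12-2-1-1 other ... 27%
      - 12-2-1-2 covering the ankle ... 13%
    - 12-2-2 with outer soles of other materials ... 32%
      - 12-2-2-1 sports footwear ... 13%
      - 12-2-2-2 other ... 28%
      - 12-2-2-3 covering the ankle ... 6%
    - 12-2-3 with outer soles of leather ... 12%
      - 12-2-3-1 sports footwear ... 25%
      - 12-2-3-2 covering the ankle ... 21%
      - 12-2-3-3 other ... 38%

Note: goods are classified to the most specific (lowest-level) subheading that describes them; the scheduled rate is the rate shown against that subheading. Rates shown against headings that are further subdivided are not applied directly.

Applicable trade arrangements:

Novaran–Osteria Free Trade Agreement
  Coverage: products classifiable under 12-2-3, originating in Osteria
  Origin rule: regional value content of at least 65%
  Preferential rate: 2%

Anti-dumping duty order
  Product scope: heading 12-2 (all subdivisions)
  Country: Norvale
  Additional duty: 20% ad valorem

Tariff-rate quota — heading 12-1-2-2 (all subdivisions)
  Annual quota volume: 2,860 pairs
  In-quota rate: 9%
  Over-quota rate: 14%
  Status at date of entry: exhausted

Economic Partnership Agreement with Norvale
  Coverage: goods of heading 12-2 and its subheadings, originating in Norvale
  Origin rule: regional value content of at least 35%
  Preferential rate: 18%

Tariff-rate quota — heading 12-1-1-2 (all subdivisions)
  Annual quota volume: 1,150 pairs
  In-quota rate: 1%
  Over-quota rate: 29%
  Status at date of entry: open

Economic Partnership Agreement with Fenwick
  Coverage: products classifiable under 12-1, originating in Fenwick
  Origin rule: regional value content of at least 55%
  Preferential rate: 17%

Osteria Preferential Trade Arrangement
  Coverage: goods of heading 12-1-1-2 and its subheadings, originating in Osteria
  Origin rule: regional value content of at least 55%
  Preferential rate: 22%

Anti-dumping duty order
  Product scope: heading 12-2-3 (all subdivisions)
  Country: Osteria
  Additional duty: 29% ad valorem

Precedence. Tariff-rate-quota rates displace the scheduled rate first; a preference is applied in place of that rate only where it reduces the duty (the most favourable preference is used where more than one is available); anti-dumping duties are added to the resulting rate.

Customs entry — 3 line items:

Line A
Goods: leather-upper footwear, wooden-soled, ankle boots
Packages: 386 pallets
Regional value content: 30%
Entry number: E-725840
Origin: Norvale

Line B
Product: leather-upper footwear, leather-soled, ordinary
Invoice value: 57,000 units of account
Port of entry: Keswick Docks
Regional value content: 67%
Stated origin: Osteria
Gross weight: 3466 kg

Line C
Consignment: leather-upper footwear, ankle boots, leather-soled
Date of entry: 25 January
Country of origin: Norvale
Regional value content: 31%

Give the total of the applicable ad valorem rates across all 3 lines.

Line A: leather-upper → 12-2; wooden-soled → 12-2-2; ankle boots → 12-2-2-3. Scheduled 6%. Norvale agreement on 12-2: RVC < 35%; anti-dumping (Norvale, 12-2): +20%; total 6% + 20% = 26%. → 26%.
Line B: leather-upper → 12-2; leather-soled → 12-2-3; ordinary → 12-2-3-3. Scheduled 38%. Osteria agreement on 12-2-3: RVC ≥ 65% → 2% available; Osteria agreement on 12-1-1-2: 12-2-3-3 not covered; preferential 2%; anti-dumping (Osteria, 12-2-3): +29%; total 2% + 29% = 31%. → 31%.
Line C: leather-upper → 12-2; leather-soled → 12-2-3; ankle boots → 12-2-3-2. Scheduled 21%. Norvale agreement on 12-2: RVC < 35%; anti-dumping (Norvale, 12-2): +20%; total 21% + 20% = 41%. → 41%.
Sum: 26% + 31% + 41% = 98%.

98%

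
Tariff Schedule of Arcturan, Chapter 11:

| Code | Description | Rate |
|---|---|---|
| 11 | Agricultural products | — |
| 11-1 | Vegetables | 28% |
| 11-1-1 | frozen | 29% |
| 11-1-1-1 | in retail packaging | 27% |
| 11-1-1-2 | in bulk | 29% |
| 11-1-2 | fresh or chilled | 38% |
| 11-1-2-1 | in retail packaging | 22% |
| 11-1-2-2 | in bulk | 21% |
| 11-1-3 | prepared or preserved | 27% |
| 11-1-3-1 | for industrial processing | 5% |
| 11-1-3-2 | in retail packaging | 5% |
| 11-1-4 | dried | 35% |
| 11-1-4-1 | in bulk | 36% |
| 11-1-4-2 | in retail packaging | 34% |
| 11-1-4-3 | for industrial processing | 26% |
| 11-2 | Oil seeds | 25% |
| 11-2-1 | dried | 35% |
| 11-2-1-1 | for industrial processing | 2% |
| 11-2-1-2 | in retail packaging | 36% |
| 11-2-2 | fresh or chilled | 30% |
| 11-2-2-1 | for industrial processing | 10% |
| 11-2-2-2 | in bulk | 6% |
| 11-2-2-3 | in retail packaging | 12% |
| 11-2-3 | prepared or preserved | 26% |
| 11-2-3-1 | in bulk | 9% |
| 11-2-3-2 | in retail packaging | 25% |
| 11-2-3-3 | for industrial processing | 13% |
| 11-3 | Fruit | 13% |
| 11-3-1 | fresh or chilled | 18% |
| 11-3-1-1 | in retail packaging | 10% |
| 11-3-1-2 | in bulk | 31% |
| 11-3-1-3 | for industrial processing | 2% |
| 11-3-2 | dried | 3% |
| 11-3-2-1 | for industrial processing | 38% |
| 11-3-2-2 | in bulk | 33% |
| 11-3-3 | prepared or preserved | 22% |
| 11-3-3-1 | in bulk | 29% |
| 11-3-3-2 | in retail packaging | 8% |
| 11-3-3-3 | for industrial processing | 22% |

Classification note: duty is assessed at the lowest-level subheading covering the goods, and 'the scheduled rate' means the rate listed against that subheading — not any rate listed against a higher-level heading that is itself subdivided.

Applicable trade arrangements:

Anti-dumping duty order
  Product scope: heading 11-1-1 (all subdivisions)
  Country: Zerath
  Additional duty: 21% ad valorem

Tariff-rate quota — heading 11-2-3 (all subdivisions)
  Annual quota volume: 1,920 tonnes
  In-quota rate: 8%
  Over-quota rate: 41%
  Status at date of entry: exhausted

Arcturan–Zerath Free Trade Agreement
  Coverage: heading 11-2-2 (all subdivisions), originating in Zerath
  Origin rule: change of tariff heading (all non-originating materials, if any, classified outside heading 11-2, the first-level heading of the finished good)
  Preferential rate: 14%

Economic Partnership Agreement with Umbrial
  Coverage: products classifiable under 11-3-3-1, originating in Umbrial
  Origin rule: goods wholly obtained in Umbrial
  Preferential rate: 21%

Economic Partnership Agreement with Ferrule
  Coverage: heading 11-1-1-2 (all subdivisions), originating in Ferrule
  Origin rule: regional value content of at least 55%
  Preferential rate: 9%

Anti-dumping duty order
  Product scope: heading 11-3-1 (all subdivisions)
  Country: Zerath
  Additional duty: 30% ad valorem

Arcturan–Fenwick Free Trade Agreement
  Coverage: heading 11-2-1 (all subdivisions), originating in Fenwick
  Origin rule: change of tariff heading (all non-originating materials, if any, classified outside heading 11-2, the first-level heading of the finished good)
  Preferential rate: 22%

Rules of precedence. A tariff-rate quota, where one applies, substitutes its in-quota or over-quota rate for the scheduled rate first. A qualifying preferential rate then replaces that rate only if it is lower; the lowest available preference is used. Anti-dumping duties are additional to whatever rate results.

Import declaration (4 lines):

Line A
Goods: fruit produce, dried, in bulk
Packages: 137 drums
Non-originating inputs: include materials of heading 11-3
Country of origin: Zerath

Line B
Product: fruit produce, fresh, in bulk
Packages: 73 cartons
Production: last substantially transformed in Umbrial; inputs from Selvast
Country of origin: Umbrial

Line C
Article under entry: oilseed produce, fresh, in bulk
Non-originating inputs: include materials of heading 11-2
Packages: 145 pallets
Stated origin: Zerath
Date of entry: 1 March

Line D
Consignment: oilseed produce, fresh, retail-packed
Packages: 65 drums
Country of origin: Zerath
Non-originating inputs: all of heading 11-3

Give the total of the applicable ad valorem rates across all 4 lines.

Line A: fruit → 11-3; dried → 11-3-2; in bulk → 11-3-2-2. Scheduled 33%. Zerath agreement on 11-2-2: 11-3-2-2 not covered. → 33%.
Line B: fruit → 11-3; fresh → 11-3-1; in bulk → 11-3-1-2. Scheduled 31%. Umbrial agreement on 11-3-3-1: 11-3-1-2 not covered. → 31%.
Line C: oilseed → 11-2; fresh → 11-2-2; in bulk → 11-2-2-2. Scheduled 6%. Zerath agreement on 11-2-2: CTH not met. → 6%.
Line D: oilseed → 11-2; fresh → 11-2-2; retail-packed → 11-2-2-3. Scheduled 12%. Zerath agreement on 11-2-2: CTH met → 14% available; preference 14% not lower than 12% → no reduction. → 12%.
Sum: 33% + 31% + 6% + 12% = 82%.

82%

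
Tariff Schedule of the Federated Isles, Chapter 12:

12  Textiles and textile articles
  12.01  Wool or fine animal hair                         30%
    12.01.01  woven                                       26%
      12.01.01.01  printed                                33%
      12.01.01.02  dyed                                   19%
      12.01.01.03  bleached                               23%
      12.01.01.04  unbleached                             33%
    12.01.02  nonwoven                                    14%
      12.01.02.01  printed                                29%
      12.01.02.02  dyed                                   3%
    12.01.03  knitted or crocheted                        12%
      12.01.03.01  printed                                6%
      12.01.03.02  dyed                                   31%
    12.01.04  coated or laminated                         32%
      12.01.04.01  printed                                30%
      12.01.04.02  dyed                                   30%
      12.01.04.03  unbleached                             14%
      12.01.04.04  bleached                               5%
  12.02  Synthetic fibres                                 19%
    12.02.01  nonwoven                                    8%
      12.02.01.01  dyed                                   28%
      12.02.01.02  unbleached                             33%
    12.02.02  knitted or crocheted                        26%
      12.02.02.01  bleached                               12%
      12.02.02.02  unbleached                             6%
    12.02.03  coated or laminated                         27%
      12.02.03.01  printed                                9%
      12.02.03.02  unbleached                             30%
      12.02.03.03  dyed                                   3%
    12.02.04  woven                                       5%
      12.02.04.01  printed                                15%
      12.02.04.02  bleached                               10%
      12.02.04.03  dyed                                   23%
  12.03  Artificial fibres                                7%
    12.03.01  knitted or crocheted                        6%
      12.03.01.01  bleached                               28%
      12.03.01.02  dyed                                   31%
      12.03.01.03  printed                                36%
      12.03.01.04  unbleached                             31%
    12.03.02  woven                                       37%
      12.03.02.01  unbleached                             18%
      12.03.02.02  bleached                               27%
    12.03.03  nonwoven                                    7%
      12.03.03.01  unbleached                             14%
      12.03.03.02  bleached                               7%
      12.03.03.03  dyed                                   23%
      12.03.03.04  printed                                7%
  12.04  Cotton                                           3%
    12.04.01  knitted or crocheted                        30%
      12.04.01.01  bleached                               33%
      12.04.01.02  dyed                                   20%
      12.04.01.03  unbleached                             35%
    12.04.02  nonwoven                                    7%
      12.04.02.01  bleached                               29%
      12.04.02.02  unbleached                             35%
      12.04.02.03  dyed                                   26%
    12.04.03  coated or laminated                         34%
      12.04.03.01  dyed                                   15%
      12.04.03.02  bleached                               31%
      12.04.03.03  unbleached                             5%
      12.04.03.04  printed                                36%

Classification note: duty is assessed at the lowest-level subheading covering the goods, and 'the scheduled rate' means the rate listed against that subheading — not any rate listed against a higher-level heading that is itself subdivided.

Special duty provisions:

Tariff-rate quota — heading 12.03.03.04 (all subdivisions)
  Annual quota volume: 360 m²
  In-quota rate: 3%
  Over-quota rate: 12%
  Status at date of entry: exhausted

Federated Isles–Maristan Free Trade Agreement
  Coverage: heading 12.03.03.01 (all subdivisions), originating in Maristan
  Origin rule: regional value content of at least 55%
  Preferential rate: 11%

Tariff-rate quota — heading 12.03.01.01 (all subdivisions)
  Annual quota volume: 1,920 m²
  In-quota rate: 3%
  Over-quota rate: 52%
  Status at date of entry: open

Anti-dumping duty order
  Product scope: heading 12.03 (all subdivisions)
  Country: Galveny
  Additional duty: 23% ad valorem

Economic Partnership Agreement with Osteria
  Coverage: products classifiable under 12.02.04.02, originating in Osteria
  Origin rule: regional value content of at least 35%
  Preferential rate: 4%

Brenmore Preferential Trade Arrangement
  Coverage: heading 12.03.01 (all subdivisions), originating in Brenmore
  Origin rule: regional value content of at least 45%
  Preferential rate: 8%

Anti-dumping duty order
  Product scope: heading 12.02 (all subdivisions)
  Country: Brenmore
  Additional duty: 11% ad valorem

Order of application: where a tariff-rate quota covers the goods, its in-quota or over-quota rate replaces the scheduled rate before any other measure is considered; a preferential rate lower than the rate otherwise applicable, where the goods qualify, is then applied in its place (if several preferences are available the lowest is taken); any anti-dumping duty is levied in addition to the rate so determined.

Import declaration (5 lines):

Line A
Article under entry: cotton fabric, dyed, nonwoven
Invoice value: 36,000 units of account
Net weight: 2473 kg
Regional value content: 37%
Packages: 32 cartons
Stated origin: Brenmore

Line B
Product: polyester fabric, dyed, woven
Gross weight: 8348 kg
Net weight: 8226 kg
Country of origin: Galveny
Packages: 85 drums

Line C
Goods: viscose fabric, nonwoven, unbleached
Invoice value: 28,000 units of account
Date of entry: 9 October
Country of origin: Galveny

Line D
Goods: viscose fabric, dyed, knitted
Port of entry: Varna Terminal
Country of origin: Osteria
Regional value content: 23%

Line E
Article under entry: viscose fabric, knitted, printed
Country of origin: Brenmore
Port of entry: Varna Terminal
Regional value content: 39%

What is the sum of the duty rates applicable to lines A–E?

Line A: cotton → 12.04; nonwoven → 12.04.02; dyed → 12.04.02.03. Scheduled 26%. Brenmore agreement on 12.03.01: 12.04.02.03 not covered. → 26%.
Line B: polyester → 12.02; woven → 12.02.04; dyed → 12.02.04.03. Scheduled 23%. No special measure applies. → 23%.
Line C: viscose → 12.03; nonwoven → 12.03.03; unbleached → 12.03.03.01. Scheduled 14%. anti-dumping (Galveny, 12.03): +23%; total 14% + 23% = 37%. → 37%.
Line D: viscose → 12.03; knitted → 12.03.01; dyed → 12.03.01.02. Scheduled 31%. Osteria agreement on 12.02.04.02: 12.03.01.02 not covered. → 31%.
Line E: viscose → 12.03; knitted → 12.03.01; printed → 12.03.01.03. Scheduled 36%. Brenmore agreement on 12.03.01: RVC < 45%. → 36%.
Sum: 26% + 23% + 37% + 31% + 36% = 153%.

153%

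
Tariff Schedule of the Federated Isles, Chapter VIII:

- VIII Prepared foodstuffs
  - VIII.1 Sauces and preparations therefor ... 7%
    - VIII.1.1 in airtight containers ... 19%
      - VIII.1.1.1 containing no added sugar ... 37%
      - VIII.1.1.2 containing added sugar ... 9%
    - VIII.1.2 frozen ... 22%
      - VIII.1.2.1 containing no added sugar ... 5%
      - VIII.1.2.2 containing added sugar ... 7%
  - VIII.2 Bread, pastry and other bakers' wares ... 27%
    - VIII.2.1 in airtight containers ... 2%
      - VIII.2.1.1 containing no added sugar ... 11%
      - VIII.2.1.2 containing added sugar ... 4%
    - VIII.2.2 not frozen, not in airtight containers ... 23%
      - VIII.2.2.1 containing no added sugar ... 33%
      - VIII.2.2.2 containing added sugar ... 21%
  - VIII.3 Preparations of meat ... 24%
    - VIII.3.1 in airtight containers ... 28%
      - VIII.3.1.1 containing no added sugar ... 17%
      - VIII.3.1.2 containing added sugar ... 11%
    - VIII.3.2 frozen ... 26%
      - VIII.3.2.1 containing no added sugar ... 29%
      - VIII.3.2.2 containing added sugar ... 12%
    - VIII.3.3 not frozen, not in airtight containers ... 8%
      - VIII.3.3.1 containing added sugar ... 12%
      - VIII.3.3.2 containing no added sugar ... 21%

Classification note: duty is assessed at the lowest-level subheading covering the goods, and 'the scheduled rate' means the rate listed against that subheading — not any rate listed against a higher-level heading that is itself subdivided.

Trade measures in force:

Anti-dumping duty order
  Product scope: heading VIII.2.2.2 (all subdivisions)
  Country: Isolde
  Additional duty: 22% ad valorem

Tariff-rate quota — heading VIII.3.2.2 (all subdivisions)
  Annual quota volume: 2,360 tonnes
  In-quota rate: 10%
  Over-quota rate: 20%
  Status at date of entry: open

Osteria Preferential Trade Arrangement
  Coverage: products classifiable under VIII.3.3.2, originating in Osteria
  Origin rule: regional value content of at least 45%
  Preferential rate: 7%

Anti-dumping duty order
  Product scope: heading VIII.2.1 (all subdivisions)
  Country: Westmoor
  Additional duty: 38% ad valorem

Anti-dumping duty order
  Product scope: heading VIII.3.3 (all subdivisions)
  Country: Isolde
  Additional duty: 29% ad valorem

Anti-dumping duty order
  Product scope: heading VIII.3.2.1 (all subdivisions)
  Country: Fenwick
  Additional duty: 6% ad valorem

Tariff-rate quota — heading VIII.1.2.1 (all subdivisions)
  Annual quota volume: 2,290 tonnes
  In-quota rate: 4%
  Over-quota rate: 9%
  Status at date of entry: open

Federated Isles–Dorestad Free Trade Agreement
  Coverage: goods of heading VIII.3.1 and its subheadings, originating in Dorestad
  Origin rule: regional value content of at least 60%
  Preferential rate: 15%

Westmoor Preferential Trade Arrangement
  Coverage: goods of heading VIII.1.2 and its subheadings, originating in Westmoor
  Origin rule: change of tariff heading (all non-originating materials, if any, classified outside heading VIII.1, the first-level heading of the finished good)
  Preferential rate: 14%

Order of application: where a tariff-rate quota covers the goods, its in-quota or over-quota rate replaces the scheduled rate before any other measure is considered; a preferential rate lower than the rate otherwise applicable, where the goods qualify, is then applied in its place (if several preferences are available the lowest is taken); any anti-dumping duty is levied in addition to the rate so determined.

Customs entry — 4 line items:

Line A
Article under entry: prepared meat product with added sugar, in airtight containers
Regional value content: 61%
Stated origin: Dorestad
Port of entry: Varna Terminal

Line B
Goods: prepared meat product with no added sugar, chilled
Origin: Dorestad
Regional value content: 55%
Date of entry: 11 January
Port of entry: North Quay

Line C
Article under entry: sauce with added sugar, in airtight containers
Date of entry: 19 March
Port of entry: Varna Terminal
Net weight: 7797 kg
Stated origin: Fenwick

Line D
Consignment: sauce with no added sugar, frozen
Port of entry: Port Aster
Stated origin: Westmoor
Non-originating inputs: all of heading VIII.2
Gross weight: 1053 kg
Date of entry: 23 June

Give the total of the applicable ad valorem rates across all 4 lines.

Line A: prepared meat product → VIII.3; in airtight containers → VIII.3.1; with added sugar → VIII.3.1.2. Scheduled 11%. Dorestad agreement on VIII.3.1: RVC ≥ 60% → 15% available; preference 15% not lower than 11% → no reduction. → 11%.
Line B: prepared meat product → VIII.3; chilled → VIII.3.3; with no added sugar → VIII.3.3.2. Scheduled 21%. Dorestad agreement on VIII.3.1: VIII.3.3.2 not covered. → 21%.
Line C: sauce → VIII.1; in airtight containers → VIII.1.1; with added sugar → VIII.1.1.2. Scheduled 9%. No special measure applies. → 9%.
Line D: sauce → VIII.1; frozen → VIII.1.2; with no added sugar → VIII.1.2.1. Scheduled 5%. quota on VIII.1.2.1 open → in-quota 4%; Westmoor agreement on VIII.1.2: CTH met → 14% available; preference 14% not lower than 4% → no reduction. → 4%.
Sum: 11% + 21% + 9% + 4% = 45%.

45%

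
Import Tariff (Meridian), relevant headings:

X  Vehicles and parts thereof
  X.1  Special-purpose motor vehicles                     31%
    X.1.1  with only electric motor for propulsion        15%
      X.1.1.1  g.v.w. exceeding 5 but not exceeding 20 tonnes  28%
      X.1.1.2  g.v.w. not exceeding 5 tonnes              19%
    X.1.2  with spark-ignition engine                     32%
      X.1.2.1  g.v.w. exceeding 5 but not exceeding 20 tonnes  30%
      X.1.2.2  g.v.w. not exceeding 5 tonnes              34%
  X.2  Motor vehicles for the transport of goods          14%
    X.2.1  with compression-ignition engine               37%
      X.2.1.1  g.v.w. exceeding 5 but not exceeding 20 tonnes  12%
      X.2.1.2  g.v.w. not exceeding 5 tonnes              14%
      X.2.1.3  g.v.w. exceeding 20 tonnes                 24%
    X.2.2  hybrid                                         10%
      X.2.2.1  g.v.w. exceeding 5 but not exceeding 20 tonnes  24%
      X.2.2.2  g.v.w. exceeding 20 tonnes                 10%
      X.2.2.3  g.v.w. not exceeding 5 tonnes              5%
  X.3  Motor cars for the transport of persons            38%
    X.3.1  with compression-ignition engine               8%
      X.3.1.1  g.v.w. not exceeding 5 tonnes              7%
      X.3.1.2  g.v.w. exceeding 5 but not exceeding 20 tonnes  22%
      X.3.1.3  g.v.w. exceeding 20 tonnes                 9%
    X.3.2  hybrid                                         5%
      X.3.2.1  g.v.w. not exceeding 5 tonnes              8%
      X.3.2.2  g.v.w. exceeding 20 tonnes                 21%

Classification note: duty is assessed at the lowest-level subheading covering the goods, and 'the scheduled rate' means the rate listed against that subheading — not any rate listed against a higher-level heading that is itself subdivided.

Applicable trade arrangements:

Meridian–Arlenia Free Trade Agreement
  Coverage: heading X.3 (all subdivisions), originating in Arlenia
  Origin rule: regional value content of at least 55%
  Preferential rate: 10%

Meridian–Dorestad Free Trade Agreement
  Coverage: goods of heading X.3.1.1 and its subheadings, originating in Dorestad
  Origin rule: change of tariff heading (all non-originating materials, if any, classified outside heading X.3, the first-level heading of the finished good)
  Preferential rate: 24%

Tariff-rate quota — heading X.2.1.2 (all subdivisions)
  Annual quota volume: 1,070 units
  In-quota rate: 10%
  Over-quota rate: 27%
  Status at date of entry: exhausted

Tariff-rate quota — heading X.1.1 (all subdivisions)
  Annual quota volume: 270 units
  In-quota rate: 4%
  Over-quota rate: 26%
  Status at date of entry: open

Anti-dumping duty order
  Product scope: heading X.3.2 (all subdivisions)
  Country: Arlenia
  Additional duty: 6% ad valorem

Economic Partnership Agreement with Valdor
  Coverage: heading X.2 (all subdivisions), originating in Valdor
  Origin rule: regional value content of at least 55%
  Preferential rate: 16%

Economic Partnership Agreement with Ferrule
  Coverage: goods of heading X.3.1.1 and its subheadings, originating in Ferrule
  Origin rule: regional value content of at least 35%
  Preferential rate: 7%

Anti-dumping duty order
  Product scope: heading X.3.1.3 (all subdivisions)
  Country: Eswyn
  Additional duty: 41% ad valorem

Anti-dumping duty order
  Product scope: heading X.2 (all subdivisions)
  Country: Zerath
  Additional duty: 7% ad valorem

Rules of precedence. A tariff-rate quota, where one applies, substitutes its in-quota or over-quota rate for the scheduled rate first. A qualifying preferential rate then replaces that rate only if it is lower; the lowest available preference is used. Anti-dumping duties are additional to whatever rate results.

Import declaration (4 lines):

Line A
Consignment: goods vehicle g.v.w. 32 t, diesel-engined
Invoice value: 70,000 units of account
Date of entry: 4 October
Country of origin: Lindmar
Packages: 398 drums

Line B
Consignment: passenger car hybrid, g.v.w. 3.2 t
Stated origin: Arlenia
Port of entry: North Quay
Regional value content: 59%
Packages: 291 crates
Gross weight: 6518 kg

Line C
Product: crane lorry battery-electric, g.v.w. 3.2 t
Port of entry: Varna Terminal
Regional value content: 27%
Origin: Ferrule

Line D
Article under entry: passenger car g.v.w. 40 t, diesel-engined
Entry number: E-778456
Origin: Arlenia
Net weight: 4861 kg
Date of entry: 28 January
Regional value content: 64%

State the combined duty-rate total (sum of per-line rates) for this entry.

51%

Line A: goods vehicle → X.2; diesel-engined → X.2.1; g.v.w. 32 t → X.2.1.3. Scheduled 24%. No special measure applies. → 24%.
Line B: passenger car → X.3; hybrid → X.3.2; g.v.w. 3.2 t → X.3.2.1. Scheduled 8%. Arlenia agreement on X.3: RVC ≥ 55% → 10% available; preference 10% not lower than 8% → no reduction; anti-dumping (Arlenia, X.3.2): +6%; total 8% + 6% = 14%. → 14%.
Line C: crane lorry → X.1; battery-electric → X.1.1; g.v.w. 3.2 t → X.1.1.2. Scheduled 19%. quota on X.1.1 open → in-quota 4%; Ferrule agreement on X.3.1.1: X.1.1.2 not covered. → 4%.
Line D: passenger car → X.3; diesel-engined → X.3.1; g.v.w. 40 t → X.3.1.3. Scheduled 9%. Arlenia agreement on X.3: RVC ≥ 55% → 10% available; preference 10% not lower than 9% → no reduction. → 9%.
Sum: 24% + 14% + 4% + 9% = 51%.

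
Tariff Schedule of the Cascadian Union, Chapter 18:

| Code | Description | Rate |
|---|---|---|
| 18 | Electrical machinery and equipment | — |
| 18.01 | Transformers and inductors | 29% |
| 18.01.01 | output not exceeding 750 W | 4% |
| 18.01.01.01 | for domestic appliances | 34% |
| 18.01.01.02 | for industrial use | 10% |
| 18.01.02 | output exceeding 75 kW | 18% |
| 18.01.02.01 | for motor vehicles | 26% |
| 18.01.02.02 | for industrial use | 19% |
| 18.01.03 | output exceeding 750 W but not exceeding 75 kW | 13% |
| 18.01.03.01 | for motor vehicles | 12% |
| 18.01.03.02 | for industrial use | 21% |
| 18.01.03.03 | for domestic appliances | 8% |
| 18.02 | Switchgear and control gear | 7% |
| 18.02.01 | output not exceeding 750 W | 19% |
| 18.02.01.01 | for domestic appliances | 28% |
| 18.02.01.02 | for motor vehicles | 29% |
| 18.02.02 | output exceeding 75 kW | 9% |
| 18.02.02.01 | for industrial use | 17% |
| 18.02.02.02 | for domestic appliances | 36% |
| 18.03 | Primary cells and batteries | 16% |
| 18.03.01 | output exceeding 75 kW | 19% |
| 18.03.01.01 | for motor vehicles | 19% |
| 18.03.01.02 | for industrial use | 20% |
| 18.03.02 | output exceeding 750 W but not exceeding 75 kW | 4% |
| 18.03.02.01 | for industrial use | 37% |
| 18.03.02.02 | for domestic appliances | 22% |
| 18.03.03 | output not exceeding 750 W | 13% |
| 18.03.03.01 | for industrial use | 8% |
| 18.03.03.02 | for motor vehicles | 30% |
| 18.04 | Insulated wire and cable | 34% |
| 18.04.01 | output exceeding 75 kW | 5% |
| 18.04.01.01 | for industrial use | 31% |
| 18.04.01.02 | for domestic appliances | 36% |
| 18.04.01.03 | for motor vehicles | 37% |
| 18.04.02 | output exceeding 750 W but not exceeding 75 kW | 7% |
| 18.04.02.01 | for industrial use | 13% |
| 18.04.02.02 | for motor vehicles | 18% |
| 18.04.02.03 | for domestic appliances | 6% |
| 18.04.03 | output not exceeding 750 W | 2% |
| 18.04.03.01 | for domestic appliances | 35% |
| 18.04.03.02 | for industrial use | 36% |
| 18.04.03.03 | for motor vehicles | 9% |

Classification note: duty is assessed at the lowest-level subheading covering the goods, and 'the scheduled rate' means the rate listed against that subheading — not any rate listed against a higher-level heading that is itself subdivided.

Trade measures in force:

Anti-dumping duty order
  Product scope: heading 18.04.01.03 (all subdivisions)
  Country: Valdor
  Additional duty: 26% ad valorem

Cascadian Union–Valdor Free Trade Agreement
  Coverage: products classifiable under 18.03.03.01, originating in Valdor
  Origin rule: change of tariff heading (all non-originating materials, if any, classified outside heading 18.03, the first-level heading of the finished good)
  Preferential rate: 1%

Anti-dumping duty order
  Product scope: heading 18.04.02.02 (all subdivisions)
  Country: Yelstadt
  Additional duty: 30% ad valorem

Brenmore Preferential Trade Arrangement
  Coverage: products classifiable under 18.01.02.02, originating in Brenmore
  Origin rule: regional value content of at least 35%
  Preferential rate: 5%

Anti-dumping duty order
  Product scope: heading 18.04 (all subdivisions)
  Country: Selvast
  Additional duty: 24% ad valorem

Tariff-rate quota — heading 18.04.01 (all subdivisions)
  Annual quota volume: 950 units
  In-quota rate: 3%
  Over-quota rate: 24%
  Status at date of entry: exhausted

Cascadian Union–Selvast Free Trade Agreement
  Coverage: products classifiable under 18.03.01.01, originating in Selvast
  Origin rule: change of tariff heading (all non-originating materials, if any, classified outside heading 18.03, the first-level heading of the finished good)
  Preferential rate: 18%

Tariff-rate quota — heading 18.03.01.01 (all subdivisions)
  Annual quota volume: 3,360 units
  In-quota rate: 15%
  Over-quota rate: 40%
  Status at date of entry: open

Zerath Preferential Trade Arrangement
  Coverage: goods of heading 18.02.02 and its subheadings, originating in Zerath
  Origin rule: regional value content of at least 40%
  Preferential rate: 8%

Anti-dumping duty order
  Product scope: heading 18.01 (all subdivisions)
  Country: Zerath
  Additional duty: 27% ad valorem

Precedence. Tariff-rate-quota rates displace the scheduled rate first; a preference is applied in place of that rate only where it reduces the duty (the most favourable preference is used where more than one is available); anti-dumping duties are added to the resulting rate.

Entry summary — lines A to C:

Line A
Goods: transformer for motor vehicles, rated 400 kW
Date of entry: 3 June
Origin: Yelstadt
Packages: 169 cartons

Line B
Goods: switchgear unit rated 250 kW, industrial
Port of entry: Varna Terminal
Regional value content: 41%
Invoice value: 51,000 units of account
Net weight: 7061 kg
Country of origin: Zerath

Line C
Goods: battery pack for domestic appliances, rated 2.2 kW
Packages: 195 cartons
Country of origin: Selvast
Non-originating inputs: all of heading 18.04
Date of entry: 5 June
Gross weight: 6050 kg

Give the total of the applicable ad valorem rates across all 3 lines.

56%

Line A: transformer → 18.01; rated 400 kW → 18.01.02; for motor vehicles → 18.01.02.01. Scheduled 26%. No special measure applies. → 26%.
Line B: switchgear unit → 18.02; rated 250 kW → 18.02.02; industrial → 18.02.02.01. Scheduled 17%. Zerath agreement on 18.02.02: RVC ≥ 40% → 8% available; preferential 8%. → 8%.
Line C: battery pack → 18.03; rated 2.2 kW → 18.03.02; for domestic appliances → 18.03.02.02. Scheduled 22%. Selvast agreement on 18.03.01.01: 18.03.02.02 not covered. → 22%.
Sum: 26% + 8% + 22% = 56%.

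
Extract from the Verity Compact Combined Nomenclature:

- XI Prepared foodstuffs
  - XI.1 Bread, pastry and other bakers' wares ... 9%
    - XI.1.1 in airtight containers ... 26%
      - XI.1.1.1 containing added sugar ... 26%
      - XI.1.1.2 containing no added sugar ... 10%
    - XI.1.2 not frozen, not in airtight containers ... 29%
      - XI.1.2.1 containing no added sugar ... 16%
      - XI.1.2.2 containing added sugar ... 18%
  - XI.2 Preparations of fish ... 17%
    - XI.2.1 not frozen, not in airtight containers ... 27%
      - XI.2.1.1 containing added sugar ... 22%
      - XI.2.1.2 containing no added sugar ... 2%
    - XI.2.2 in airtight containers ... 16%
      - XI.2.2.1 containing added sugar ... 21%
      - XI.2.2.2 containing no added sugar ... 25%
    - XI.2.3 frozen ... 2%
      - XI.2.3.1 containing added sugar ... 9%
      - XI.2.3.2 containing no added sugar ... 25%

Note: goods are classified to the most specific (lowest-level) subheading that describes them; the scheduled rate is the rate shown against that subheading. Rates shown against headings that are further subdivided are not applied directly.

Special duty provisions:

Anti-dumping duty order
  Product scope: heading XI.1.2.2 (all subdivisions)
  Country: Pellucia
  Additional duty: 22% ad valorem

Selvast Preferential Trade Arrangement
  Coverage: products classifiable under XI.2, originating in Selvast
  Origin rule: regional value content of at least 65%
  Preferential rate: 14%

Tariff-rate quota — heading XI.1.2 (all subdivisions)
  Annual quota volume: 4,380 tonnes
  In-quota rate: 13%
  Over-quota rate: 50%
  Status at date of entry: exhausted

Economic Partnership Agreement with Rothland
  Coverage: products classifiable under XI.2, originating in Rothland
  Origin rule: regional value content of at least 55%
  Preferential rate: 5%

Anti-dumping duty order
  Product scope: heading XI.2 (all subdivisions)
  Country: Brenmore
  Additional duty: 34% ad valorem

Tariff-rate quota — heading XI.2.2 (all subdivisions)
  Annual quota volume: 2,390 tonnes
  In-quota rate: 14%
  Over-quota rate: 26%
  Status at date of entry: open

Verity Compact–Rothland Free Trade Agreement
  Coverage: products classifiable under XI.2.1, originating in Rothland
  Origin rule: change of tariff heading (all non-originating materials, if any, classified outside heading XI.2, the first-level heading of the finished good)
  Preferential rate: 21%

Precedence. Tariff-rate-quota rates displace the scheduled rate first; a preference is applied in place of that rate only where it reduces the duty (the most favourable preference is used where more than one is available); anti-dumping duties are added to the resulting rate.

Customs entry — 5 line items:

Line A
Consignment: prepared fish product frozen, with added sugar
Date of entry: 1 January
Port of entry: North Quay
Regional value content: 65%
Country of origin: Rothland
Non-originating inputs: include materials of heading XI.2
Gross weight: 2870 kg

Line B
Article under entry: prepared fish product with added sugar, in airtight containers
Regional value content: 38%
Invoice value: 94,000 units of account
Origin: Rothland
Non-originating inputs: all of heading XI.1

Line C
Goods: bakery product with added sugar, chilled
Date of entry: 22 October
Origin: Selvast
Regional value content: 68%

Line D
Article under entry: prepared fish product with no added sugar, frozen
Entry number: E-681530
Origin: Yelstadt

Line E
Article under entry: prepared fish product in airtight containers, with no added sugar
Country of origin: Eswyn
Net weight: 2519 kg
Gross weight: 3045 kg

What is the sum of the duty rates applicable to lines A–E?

Line A: prepared fish product → XI.2; frozen → XI.2.3; with added sugar → XI.2.3.1. Scheduled 9%. Rothland agreement on XI.2: RVC ≥ 55% → 5% available; Rothland agreement on XI.2.1: XI.2.3.1 not covered; preferential 5%. → 5%.
Line B: prepared fish product → XI.2; in airtight containers → XI.2.2; with added sugar → XI.2.2.1. Scheduled 21%. quota on XI.2.2 open → in-quota 14%; Rothland agreement on XI.2: RVC < 55%; Rothland agreement on XI.2.1: XI.2.2.1 not covered. → 14%.
Line C: bakery product → XI.1; chilled → XI.1.2; with added sugar → XI.1.2.2. Scheduled 18%. quota on XI.1.2 exhausted → over-quota 50%; Selvast agreement on XI.2: XI.1.2.2 not covered. → 50%.
Line D: prepared fish product → XI.2; frozen → XI.2.3; with no added sugar → XI.2.3.2. Scheduled 25%. No special measure applies. → 25%.
Line E: prepared fish product → XI.2; in airtight containers → XI.2.2; with no added sugar → XI.2.2.2. Scheduled 25%. quota on XI.2.2 open → in-quota 14%. → 14%.
Sum: 5% + 14% + 50% + 25% + 14% = 108%.

108%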